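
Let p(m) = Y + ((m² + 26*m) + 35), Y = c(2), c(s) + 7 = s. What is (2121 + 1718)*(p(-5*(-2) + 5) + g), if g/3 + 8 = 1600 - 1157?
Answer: 7486050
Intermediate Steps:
c(s) = -7 + s
Y = -5 (Y = -7 + 2 = -5)
p(m) = 30 + m² + 26*m (p(m) = -5 + ((m² + 26*m) + 35) = -5 + (35 + m² + 26*m) = 30 + m² + 26*m)
g = 1305 (g = -24 + 3*(1600 - 1157) = -24 + 3*443 = -24 + 1329 = 1305)
(2121 + 1718)*(p(-5*(-2) + 5) + g) = (2121 + 1718)*((30 + (-5*(-2) + 5)² + 26*(-5*(-2) + 5)) + 1305) = 3839*((30 + (10 + 5)² + 26*(10 + 5)) + 1305) = 3839*((30 + 15² + 26*15) + 1305) = 3839*((30 + 225 + 390) + 1305) = 3839*(645 + 1305) = 3839*1950 = 7486050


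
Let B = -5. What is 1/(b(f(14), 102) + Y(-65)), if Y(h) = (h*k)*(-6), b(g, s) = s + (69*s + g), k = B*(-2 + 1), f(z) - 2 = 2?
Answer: 1/9094 ≈ 0.00010996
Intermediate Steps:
f(z) = 4 (f(z) = 2 + 2 = 4)
k = 5 (k = -5*(-2 + 1) = -5*(-1) = 5)
b(g, s) = g + 70*s (b(g, s) = s + (g + 69*s) = g + 70*s)
Y(h) = -30*h (Y(h) = (h*5)*(-6) = (5*h)*(-6) = -30*h)
1/(b(f(14), 102) + Y(-65)) = 1/((4 + 70*102) - 30*(-65)) = 1/((4 + 7140) + 1950) = 1/(7144 + 1950) = 1/9094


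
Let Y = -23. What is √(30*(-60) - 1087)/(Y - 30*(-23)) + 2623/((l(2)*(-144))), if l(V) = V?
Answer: -2623/288 + I*√2887/667 ≈ -9.1076 + 0.080556*I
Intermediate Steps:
√(30*(-60) - 1087)/(Y - 30*(-23)) + 2623/((l(2)*(-144))) = √(30*(-60) - 1087)/(-23 - 30*(-23)) + 2623/((2*(-144))) = √(-1800 - 1087)/(-23 + 690) + 2623/(-288) = √(-2887)/667 + 2623*(-1/288) = (I*√2887)*(1/667) - 2623/288 = I*√2887/667 - 2623/288 = -2623/288 + I*√2887/667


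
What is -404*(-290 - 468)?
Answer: 306232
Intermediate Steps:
-404*(-290 - 468) = -404*(-758) = 306232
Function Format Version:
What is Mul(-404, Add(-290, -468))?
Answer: 306232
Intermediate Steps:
Mul(-404, Add(-290, -468)) = Mul(-404, -758) = 306232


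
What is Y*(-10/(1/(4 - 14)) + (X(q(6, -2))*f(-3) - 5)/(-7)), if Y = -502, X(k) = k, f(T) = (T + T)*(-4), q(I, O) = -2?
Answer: -378006/7 ≈ -54001.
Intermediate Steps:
f(T) = -8*T (f(T) = (2*T)*(-4) = -8*T)
Y*(-10/(1/(4 - 14)) + (X(q(6, -2))*f(-3) - 5)/(-7)) = -502*(-10/(1/(4 - 14)) + (-(-16)*(-3) - 5)/(-7)) = -502*(-10/(1/(-10)) + (-2*24 - 5)*(-⅐)) = -502*(-10/(-⅒) + (-48 - 5)*(-⅐)) = -502*(-10*(-10) - 53*(-⅐)) = -502*(100 + 53/7) = -502*753/7 = -378006/7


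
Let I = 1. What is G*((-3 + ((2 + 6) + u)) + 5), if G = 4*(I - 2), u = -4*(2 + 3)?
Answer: 40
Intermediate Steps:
u = -20 (u = -4*5 = -20)
G = -4 (G = 4*(1 - 2) = 4*(-1) = -4)
G*((-3 + ((2 + 6) + u)) + 5) = -4*((-3 + ((2 + 6) - 20)) + 5) = -4*((-3 + (8 - 20)) + 5) = -4*((-3 - 12) + 5) = -4*(-15 + 5) = -4*(-10) = 40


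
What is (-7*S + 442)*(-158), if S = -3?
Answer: -73154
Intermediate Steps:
(-7*S + 442)*(-158) = (-7*(-3) + 442)*(-158) = (21 + 442)*(-158) = 463*(-158) = -73154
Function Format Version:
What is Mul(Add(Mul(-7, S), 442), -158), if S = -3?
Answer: -73154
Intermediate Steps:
Mul(Add(Mul(-7, S), 442), -158) = Mul(Add(Mul(-7, -3), 442), -158) = Mul(Add(21, 442), -158) = Mul(463, -158) = -73154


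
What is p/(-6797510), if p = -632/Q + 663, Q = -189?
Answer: -125939/1284729390 ≈ -9.8028e-5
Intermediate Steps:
p = 125939/189 (p = -632/(-189) + 663 = -1/189*(-632) + 663 = 632/189 + 663 = 125939/189 ≈ 666.34)
p/(-6797510) = (125939/189)/(-6797510) = (125939/189)*(-1/6797510) = -125939/1284729390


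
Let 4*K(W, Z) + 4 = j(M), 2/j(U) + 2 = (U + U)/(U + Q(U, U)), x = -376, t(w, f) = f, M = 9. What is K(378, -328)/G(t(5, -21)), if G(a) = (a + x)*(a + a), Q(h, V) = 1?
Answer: -1/4764 ≈ -0.00020991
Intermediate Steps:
G(a) = 2*a*(-376 + a) (G(a) = (a - 376)*(a + a) = (-376 + a)*(2*a) = 2*a*(-376 + a))
j(U) = 2/(-2 + 2*U/(1 + U)) (j(U) = 2/(-2 + (U + U)/(U + 1)) = 2/(-2 + (2*U)/(1 + U)) = 2/(-2 + 2*U/(1 + U)))
K(W, Z) = -7/2 (K(W, Z) = -1 + (-1 - 1*9)/4 = -1 + (-1 - 9)/4 = -1 + (¼)*(-10) = -1 - 5/2 = -7/2)
K(378, -328)/G(t(5, -21)) = -7*(-1/(42*(-376 - 21)))/2 = -7/(2*(2*(-21)*(-397))) = -7/2/16674 = -7/2*1/16674 = -1/4764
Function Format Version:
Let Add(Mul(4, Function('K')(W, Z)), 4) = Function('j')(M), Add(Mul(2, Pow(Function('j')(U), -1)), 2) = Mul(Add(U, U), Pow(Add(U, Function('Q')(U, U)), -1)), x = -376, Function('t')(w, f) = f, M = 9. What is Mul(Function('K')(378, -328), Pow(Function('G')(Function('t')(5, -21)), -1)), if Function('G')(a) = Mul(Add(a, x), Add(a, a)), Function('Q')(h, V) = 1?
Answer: Rational(-1, 4764) ≈ -0.00020991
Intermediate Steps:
Function('G')(a) = Mul(2, a, Add(-376, a)) (Function('G')(a) = Mul(Add(a, -376), Add(a, a)) = Mul(Add(-376, a), Mul(2, a)) = Mul(2, a, Add(-376, a)))
Function('j')(U) = Mul(2, Pow(Add(-2, Mul(2, U, Pow(Add(1, U), -1))), -1)) (Function('j')(U) = Mul(2, Pow(Add(-2, Mul(Add(U, U), Pow(Add(U, 1), -1))), -1)) = Mul(2, Pow(Add(-2, Mul(Mul(2, U), Pow(Add(1, U), -1))), -1)) = Mul(2, Pow(Add(-2, Mul(2, U, Pow(Add(1, U), -1))), -1)))
Function('K')(W, Z) = Rational(-7, 2) (Function('K')(W, Z) = Add(-1, Mul(Rational(1, 4), Add(-1, Mul(-1, 9)))) = Add(-1, Mul(Rational(1, 4), Add(-1, -9))) = Add(-1, Mul(Rational(1, 4), -10)) = Add(-1, Rational(-5, 2)) = Rational(-7, 2))
Mul(Function('K')(378, -328), Pow(Function('G')(Function('t')(5, -21)), -1)) = Mul(Rational(-7, 2), Pow(Mul(2, -21, Add(-376, -21)), -1)) = Mul(Rational(-7, 2), Pow(Mul(2, -21, -397), -1)) = Mul(Rational(-7, 2), Pow(16674, -1)) = Mul(Rational(-7, 2), Rational(1, 16674)) = Rational(-1, 4764)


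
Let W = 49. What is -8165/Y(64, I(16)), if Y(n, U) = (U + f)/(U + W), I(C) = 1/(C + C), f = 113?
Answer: -12810885/3617 ≈ -3541.9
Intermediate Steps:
I(C) = 1/(2*C)
Y(n, U) = (113 + U)/(49 + U) (Y(n, U) = (U + 113)/(U + 49) = (113 + U)/(49 + U))
-8165/Y(64, I(16)) = -8165*(49 + (½)/16)/(113 + (½)/16) = -8165*(49 + (½)*(1/16))/(113 + (½)*(1/16)) = -8165*(49 + 1/32)/(113 + 1/32) = -8165/((3617/32)/(1569/32)) = -8165/((32/1569)*(3617/32)) = -8165/3617/1569 = -8165*1569/3617 = -12810885/3617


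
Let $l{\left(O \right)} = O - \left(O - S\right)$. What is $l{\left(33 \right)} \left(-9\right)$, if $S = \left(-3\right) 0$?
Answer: $0$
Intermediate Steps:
$S = 0$
$l{\left(O \right)} = 0$ ($l{\left(O \right)} = O + \left(0 - O\right) = O - O = 0$)
$l{\left(33 \right)} \left(-9\right) = 0 \left(-9\right) = 0$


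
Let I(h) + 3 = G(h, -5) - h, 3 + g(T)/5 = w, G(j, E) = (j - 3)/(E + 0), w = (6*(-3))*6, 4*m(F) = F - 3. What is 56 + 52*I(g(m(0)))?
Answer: 172816/5 ≈ 34563.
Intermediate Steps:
m(F) = -¾ + F/4 (m(F) = (F - 3)/4 = (-3 + F)/4 = -¾ + F/4)
w = -108 (w = -18*6 = -108)
G(j, E) = (-3 + j)/E
g(T) = -555 (g(T) = -15 + 5*(-108) = -15 - 540 = -555)
I(h) = -12/5 - 6*h/5 (I(h) = -3 + ((-3 + h)/(-5) - h) = -3 + (-(-3 + h)/5 - h) = -3 + ((⅗ - h/5) - h) = -3 + (⅗ - 6*h/5) = -12/5 - 6*h/5)
56 + 52*I(g(m(0))) = 56 + 52*(-12/5 - 6/5*(-555)) = 56 + 52*(-12/5 + 666) = 56 + 52*(3318/5) = 56 + 172536/5 = 172816/5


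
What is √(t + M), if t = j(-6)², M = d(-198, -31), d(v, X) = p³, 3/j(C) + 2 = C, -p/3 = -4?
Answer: 3*√12289/8 ≈ 41.571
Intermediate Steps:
p = 12 (p = -3*(-4) = 12)
j(C) = 3/(-2 + C)
d(v, X) = 1728 (d(v, X) = 12³ = 1728)
M = 1728
t = 9/64 (t = (3/(-2 - 6))² = (3/(-8))² = (3*(-⅛))² = (-3/8)² = 9/64 ≈ 0.14063)
√(t + M) = √(9/64 + 1728) = √(110601/64) = 3*√12289/8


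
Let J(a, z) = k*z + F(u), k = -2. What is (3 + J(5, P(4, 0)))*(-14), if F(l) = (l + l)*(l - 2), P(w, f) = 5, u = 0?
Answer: 98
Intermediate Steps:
F(l) = 2*l*(-2 + l) (F(l) = (2*l)*(-2 + l) = 2*l*(-2 + l))
J(a, z) = -2*z (J(a, z) = -2*z + 2*0*(-2 + 0) = -2*z + 2*0*(-2) = -2*z + 0 = -2*z)
(3 + J(5, P(4, 0)))*(-14) = (3 - 2*5)*(-14) = (3 - 10)*(-14) = -7*(-14) = 98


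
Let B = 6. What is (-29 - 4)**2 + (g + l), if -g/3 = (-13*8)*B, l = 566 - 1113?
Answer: 2414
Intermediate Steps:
l = -547
g = 1872 (g = -3*(-13*8)*6 = -(-312)*6 = -3*(-624) = 1872)
(-29 - 4)**2 + (g + l) = (-29 - 4)**2 + (1872 - 547) = (-33)**2 + 1325 = 1089 + 1325 = 2414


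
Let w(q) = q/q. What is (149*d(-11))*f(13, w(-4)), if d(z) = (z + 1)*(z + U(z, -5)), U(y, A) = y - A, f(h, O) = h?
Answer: 329290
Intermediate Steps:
w(q) = 1
d(z) = (1 + z)*(5 + 2*z) (d(z) = (z + 1)*(z + (z - 1*(-5))) = (1 + z)*(z + (z + 5)) = (1 + z)*(z + (5 + z)) = (1 + z)*(5 + 2*z))
(149*d(-11))*f(13, w(-4)) = (149*(5 + 2*(-11)² + 7*(-11)))*13 = (149*(5 + 2*121 - 77))*13 = (149*(5 + 242 - 77))*13 = (149*170)*13 = 25330*13 = 329290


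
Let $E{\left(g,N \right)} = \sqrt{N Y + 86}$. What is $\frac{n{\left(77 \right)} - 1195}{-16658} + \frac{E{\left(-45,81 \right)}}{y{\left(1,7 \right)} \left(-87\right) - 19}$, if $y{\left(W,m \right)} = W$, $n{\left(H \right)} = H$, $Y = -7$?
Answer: $\frac{559}{8329} - \frac{i \sqrt{481}}{106} \approx 0.067115 - 0.2069 i$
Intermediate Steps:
$E{\left(g,N \right)} = \sqrt{86 - 7 N}$ ($E{\left(g,N \right)} = \sqrt{N \left(-7\right) + 86} = \sqrt{- 7 N + 86} = \sqrt{86 - 7 N}$)
$\frac{n{\left(77 \right)} - 1195}{-16658} + \frac{E{\left(-45,81 \right)}}{y{\left(1,7 \right)} \left(-87\right) - 19} = \frac{77 - 1195}{-16658} + \frac{\sqrt{86 - 567}}{1 \left(-87\right) - 19} = \left(77 - 1195\right) \left(- \frac{1}{16658}\right) + \frac{\sqrt{86 - 567}}{-87 - 19} = \left(-1118\right) \left(- \frac{1}{16658}\right) + \frac{\sqrt{-481}}{-106} = \frac{559}{8329} + i \sqrt{481} \left(- \frac{1}{106}\right) = \frac{559}{8329} - \frac{i \sqrt{481}}{106}$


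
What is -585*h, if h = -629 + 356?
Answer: 159705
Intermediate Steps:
h = -273
-585*h = -585*(-273) = 159705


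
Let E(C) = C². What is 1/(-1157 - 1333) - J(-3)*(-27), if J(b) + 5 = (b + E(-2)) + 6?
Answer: 134459/2490 ≈ 54.000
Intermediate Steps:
J(b) = 5 + b (J(b) = -5 + ((b + (-2)²) + 6) = -5 + ((b + 4) + 6) = -5 + ((4 + b) + 6) = -5 + (10 + b) = 5 + b)
1/(-1157 - 1333) - J(-3)*(-27) = 1/(-1157 - 1333) - (5 - 3)*(-27) = 1/(-2490) - 2*(-27) = -1/2490 - 1*(-54) = -1/2490 + 54 = 134459/2490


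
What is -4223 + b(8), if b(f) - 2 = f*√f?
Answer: -4221 + 16*√2 ≈ -4198.4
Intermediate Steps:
b(f) = 2 + f^(3/2) (b(f) = 2 + f*√f = 2 + f^(3/2))
-4223 + b(8) = -4223 + (2 + 8^(3/2)) = -4223 + (2 + 16*√2) = -4221 + 16*√2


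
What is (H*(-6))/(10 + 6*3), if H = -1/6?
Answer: 1/28 ≈ 0.035714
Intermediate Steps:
H = -⅙ (H = -1*⅙ = -⅙ ≈ -0.16667)
(H*(-6))/(10 + 6*3) = (-⅙*(-6))/(10 + 6*3) = 1/(10 + 18) = 1/28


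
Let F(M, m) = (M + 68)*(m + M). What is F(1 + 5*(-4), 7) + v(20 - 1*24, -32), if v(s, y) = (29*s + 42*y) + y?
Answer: -2080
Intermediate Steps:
v(s, y) = 29*s + 43*y
F(M, m) = (68 + M)*(M + m)
F(1 + 5*(-4), 7) + v(20 - 1*24, -32) = ((1 + 5*(-4))**2 + 68*(1 + 5*(-4)) + 68*7 + (1 + 5*(-4))*7) + (29*(20 - 1*24) + 43*(-32)) = ((1 - 20)**2 + 68*(1 - 20) + 476 + (1 - 20)*7) + (29*(20 - 24) - 1376) = ((-19)**2 + 68*(-19) + 476 - 19*7) + (29*(-4) - 1376) = (361 - 1292 + 476 - 133) + (-116 - 1376) = -588 - 1492 = -2080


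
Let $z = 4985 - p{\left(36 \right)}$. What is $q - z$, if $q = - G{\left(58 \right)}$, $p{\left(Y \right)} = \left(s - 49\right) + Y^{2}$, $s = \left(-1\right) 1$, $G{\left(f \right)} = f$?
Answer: $-3797$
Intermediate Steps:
$s = -1$
$p{\left(Y \right)} = -50 + Y^{2}$ ($p{\left(Y \right)} = \left(-1 - 49\right) + Y^{2} = -50 + Y^{2}$)
$q = -58$ ($q = \left(-1\right) 58 = -58$)
$z = 3739$ ($z = 4985 - \left(-50 + 36^{2}\right) = 4985 - \left(-50 + 1296\right) = 4985 - 1246 = 3739$)
$q - z = -58 - 3739 = -3797$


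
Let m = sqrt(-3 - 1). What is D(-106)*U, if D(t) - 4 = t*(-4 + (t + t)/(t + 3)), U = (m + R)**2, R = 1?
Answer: -64836/103 + 86448*I/103 ≈ -629.48 + 839.3*I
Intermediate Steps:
m = 2*I (m = sqrt(-4) = 2*I ≈ 2.0*I)
U = (1 + 2*I)**2 (U = (2*I + 1)**2 = (1 + 2*I)**2 ≈ -3.0 + 4.0*I)
D(t) = 4 + t*(-4 + 2*t/(3 + t)) (D(t) = 4 + t*(-4 + (t + t)/(t + 3)) = 4 + t*(-4 + (2*t)/(3 + t)) = 4 + t*(-4 + 2*t/(3 + t)))
D(-106)*U = (2*(6 - 1*(-106)**2 - 4*(-106))/(3 - 106))*(-3 + 4*I) = (2*(6 - 1*11236 + 424)/(-103))*(-3 + 4*I) = (2*(-1/103)*(6 - 11236 + 424))*(-3 + 4*I) = (2*(-1/103)*(-10806))*(-3 + 4*I) = 21612*(-3 + 4*I)/103 = -64836/103 + 86448*I/103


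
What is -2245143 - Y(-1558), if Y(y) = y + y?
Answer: -2242027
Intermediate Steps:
Y(y) = 2*y
-2245143 - Y(-1558) = -2245143 - 2*(-1558) = -2245143 - 1*(-3116) = -2245143 + 3116 = -2242027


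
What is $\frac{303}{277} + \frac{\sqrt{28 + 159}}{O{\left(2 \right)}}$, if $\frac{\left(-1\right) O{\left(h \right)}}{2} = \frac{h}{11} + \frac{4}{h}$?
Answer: $\frac{303}{277} - \frac{11 \sqrt{187}}{48} \approx -2.0399$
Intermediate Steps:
$O{\left(h \right)} = - \frac{8}{h} - \frac{2 h}{11}$ ($O{\left(h \right)} = - 2 \left(\frac{h}{11} + \frac{4}{h}\right) = - 2 \left(\frac{4}{h} + \frac{h}{11}\right) = - \frac{8}{h} - \frac{2 h}{11}$)
$\frac{303}{277} + \frac{\sqrt{28 + 159}}{O{\left(2 \right)}} = \frac{303}{277} + \frac{\sqrt{28 + 159}}{- \frac{8}{2} - \frac{4}{11}} = 303 \cdot \frac{1}{277} + \frac{\sqrt{187}}{\left(-8\right) \frac{1}{2} - \frac{4}{11}} = \frac{303}{277} + \frac{\sqrt{187}}{-4 - \frac{4}{11}} = \frac{303}{277} + \frac{\sqrt{187}}{- \frac{48}{11}} = \frac{303}{277} + \sqrt{187} \left(- \frac{11}{48}\right) = \frac{303}{277} - \frac{11 \sqrt{187}}{48}$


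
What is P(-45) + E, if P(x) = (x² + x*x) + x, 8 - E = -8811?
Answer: 12824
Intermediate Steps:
E = 8819 (E = 8 - 1*(-8811) = 8 + 8811 = 8819)
P(x) = x + 2*x² (P(x) = (x² + x²) + x = 2*x² + x = x + 2*x²)
P(-45) + E = -45*(1 + 2*(-45)) + 8819 = -45*(1 - 90) + 8819 = -45*(-89) + 8819 = 4005 + 8819 = 12824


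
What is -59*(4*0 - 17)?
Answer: 1003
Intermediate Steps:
-59*(4*0 - 17) = -59*(0 - 17) = -59*(-17) = 1003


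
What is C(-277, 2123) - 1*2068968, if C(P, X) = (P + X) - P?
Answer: -2066845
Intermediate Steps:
C(P, X) = X
C(-277, 2123) - 1*2068968 = 2123 - 1*2068968 = 2123 - 2068968 = -2066845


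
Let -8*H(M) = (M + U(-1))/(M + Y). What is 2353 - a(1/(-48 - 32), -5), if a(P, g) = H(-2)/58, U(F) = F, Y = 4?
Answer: 2183581/928 ≈ 2353.0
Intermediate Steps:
H(M) = -(-1 + M)/(8*(4 + M)) (H(M) = -(M - 1)/(8*(M + 4)) = -(-1 + M)/(8*(4 + M)))
a(P, g) = 3/928 (a(P, g) = ((1 - 1*(-2))/(8*(4 - 2)))/58 = ((⅛)*(1 + 2)/2)*(1/58) = ((⅛)*(½)*3)*(1/58) = (3/16)*(1/58) = 3/928)
2353 - a(1/(-48 - 32), -5) = 2353 - 1*3/928 = 2353 - 3/928 = 2183581/928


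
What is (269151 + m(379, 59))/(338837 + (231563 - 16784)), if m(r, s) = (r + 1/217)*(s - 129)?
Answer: 1074463/2451728 ≈ 0.43825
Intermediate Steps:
m(r, s) = (-129 + s)*(1/217 + r) (m(r, s) = (r + 1/217)*(-129 + s) = (1/217 + r)*(-129 + s) = (-129 + s)*(1/217 + r))
(269151 + m(379, 59))/(338837 + (231563 - 16784)) = (269151 + (-129/217 - 129*379 + (1/217)*59 + 379*59))/(338837 + (231563 - 16784)) = (269151 + (-129/217 - 48891 + 59/217 + 22361))/(338837 + 214779) = (269151 - 822440/31)/553616 = (7521241/31)*(1/553616) = 1074463/2451728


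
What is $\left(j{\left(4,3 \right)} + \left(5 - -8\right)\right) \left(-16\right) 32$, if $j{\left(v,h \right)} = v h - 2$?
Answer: $-11776$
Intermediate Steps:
$j{\left(v,h \right)} = -2 + h v$ ($j{\left(v,h \right)} = h v - 2 = -2 + h v$)
$\left(j{\left(4,3 \right)} + \left(5 - -8\right)\right) \left(-16\right) 32 = \left(\left(-2 + 3 \cdot 4\right) + \left(5 - -8\right)\right) \left(-16\right) 32 = \left(\left(-2 + 12\right) + \left(5 + 8\right)\right) \left(-16\right) 32 = \left(10 + 13\right) \left(-16\right) 32 = 23 \left(-16\right) 32 = \left(-368\right) 32 = -11776$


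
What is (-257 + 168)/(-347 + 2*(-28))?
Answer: 89/403 ≈ 0.22084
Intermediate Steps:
(-257 + 168)/(-347 + 2*(-28)) = -89/(-347 - 56) = -89/(-403) = -89*(-1/403) = 89/403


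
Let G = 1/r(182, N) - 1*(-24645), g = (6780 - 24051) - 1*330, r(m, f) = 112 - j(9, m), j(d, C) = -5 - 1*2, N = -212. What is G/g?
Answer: -2932756/2094519 ≈ -1.4002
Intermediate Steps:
j(d, C) = -7 (j(d, C) = -5 - 2 = -7)
r(m, f) = 119 (r(m, f) = 112 - 1*(-7) = 112 + 7 = 119)
g = -17601 (g = -17271 - 330 = -17601)
G = 2932756/119 (G = 1/119 - 1*(-24645) = 1/119 + 24645 = 2932756/119 ≈ 24645.)
G/g = (2932756/119)/(-17601) = (2932756/119)*(-1/17601) = -2932756/2094519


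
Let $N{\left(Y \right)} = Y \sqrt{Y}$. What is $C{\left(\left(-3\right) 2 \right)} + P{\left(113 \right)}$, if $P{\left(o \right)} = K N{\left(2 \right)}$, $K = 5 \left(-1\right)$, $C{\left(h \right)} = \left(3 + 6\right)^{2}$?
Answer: $81 - 10 \sqrt{2} \approx 66.858$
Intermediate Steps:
$N{\left(Y \right)} = Y^{\frac{3}{2}}$
$C{\left(h \right)} = 81$ ($C{\left(h \right)} = 9^{2} = 81$)
$K = -5$
$P{\left(o \right)} = - 10 \sqrt{2}$ ($P{\left(o \right)} = - 5 \cdot 2^{\frac{3}{2}} = - 5 \cdot 2 \sqrt{2} = - 10 \sqrt{2}$)
$C{\left(\left(-3\right) 2 \right)} + P{\left(113 \right)} = 81 - 10 \sqrt{2}$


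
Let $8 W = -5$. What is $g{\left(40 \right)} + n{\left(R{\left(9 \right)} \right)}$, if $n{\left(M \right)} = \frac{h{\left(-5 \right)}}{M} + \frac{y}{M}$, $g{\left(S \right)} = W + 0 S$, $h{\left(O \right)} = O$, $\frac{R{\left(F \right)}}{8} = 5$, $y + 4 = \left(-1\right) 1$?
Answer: $- \frac{7}{8} \approx -0.875$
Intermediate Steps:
$y = -5$ ($y = -4 - 1 = -5$)
$R{\left(F \right)} = 40$ ($R{\left(F \right)} = 8 \cdot 5 = 40$)
$W = - \frac{5}{8}$ ($W = \frac{1}{8} \left(-5\right) = - \frac{5}{8} \approx -0.625$)
$g{\left(S \right)} = - \frac{5}{8}$ ($g{\left(S \right)} = - \frac{5}{8} + 0 S = - \frac{5}{8} + 0 = - \frac{5}{8}$)
$n{\left(M \right)} = - \frac{10}{M}$ ($n{\left(M \right)} = - \frac{5}{M} - \frac{5}{M} = - \frac{10}{M}$)
$g{\left(40 \right)} + n{\left(R{\left(9 \right)} \right)} = - \frac{5}{8} - \frac{10}{40} = - \frac{5}{8} - \frac{1}{4} = - \frac{7}{8}$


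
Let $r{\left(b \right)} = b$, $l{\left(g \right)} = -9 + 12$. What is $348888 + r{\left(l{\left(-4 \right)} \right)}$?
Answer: $348891$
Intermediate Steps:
$l{\left(g \right)} = 3$
$348888 + r{\left(l{\left(-4 \right)} \right)} = 348888 + 3 = 348891$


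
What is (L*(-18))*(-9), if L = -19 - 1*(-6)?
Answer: -2106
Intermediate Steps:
L = -13 (L = -19 + 6 = -13)
(L*(-18))*(-9) = -13*(-18)*(-9) = 234*(-9) = -2106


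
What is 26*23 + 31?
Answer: 629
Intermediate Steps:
26*23 + 31 = 598 + 31 = 629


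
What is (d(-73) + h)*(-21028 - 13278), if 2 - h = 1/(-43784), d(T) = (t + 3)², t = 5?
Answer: -49567795985/21892 ≈ -2.2642e+6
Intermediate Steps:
d(T) = 64 (d(T) = (5 + 3)² = 8² = 64)
h = 87569/43784 (h = 2 - 1/(-43784) = 2 - 1*(-1/43784) = 2 + 1/43784 = 87569/43784 ≈ 2.0000)
(d(-73) + h)*(-21028 - 13278) = (64 + 87569/43784)*(-21028 - 13278) = (2889745/43784)*(-34306) = -49567795985/21892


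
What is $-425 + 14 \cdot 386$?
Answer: $4979$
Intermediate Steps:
$-425 + 14 \cdot 386 = -425 + 5404 = 4979$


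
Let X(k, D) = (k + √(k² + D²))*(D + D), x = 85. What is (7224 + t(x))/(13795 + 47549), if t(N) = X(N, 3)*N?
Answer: 8429/10224 + 85*√7234/10224 ≈ 1.5315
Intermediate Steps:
X(k, D) = 2*D*(k + √(D² + k²)) (X(k, D) = (k + √(D² + k²))*(2*D) = 2*D*(k + √(D² + k²)))
t(N) = N*(6*N + 6*√(9 + N²)) (t(N) = (2*3*(N + √(3² + N²)))*N = (2*3*(N + √(9 + N²)))*N = (6*N + 6*√(9 + N²))*N = N*(6*N + 6*√(9 + N²)))
(7224 + t(x))/(13795 + 47549) = (7224 + 6*85*(85 + √(9 + 85²)))/(13795 + 47549) = (7224 + 6*85*(85 + √(9 + 7225)))/61344 = (7224 + 6*85*(85 + √7234))*(1/61344) = (7224 + (43350 + 510*√7234))*(1/61344) = (50574 + 510*√7234)*(1/61344) = 8429/10224 + 85*√7234/10224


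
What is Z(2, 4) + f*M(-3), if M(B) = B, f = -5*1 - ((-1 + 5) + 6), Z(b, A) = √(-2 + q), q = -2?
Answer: 45 + 2*I ≈ 45.0 + 2.0*I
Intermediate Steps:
Z(b, A) = 2*I (Z(b, A) = √(-2 - 2) = √(-4) = 2*I)
f = -15 (f = -5 - (4 + 6) = -5 - 1*10 = -5 - 10 = -15)
Z(2, 4) + f*M(-3) = 2*I - 15*(-3) = 2*I + 45 = 45 + 2*I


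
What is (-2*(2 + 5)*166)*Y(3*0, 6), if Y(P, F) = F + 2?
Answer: -18592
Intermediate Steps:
Y(P, F) = 2 + F
(-2*(2 + 5)*166)*Y(3*0, 6) = (-2*(2 + 5)*166)*(2 + 6) = (-2*7*166)*8 = -14*166*8 = -2324*8 = -18592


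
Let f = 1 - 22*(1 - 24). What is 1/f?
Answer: 1/507 ≈ 0.0019724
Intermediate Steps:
f = 507 (f = 1 - 22*(-23) = 1 + 506 = 507)
1/f = 1/507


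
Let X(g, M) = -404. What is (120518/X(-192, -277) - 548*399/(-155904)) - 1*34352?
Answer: -6495145961/187456 ≈ -34649.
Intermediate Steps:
(120518/X(-192, -277) - 548*399/(-155904)) - 1*34352 = (120518/(-404) - 548*399/(-155904)) - 1*34352 = (120518*(-1/404) - 218652*(-1/155904)) - 34352 = (-60259/202 + 2603/1856) - 34352 = -55657449/187456 - 34352 = -6495145961/187456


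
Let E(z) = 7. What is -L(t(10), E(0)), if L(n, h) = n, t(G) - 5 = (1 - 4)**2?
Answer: -14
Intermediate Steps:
t(G) = 14 (t(G) = 5 + (1 - 4)**2 = 5 + (-3)**2 = 5 + 9 = 14)
-L(t(10), E(0)) = -1*14 = -14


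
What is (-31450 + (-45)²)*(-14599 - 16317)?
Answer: 909703300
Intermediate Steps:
(-31450 + (-45)²)*(-14599 - 16317) = (-31450 + 2025)*(-30916) = -29425*(-30916) = 909703300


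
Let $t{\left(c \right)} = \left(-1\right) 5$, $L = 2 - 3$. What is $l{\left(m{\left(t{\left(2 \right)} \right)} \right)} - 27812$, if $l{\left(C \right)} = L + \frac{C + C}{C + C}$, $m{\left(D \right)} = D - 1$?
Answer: $-27812$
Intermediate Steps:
$L = -1$ ($L = 2 - 3 = -1$)
$t{\left(c \right)} = -5$
$m{\left(D \right)} = -1 + D$ ($m{\left(D \right)} = D - 1 = -1 + D$)
$l{\left(C \right)} = 0$ ($l{\left(C \right)} = -1 + \frac{C + C}{C + C} = -1 + \frac{2 C}{2 C} = -1 + 2 C \frac{1}{2 C} = -1 + 1 = 0$)
$l{\left(m{\left(t{\left(2 \right)} \right)} \right)} - 27812 = 0 - 27812 = -27812$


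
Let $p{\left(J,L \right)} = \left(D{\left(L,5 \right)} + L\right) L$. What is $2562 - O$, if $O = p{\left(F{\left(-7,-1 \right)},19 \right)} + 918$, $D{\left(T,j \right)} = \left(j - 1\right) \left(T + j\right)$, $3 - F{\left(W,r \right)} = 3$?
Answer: $-541$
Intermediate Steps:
$F{\left(W,r \right)} = 0$ ($F{\left(W,r \right)} = 3 - 3 = 0$)
$D{\left(T,j \right)} = \left(-1 + j\right) \left(T + j\right)$
$p{\left(J,L \right)} = L \left(20 + 5 L\right)$ ($p{\left(J,L \right)} = \left(\left(5^{2} - L - 5 + L 5\right) + L\right) L = \left(\left(25 - L - 5 + 5 L\right) + L\right) L = \left(\left(20 + 4 L\right) + L\right) L = \left(20 + 5 L\right) L = L \left(20 + 5 L\right)$)
$O = 3103$ ($O = 5 \cdot 19 \left(4 + 19\right) + 918 = 5 \cdot 19 \cdot 23 + 918 = 2185 + 918 = 3103$)
$2562 - O = 2562 - 3103 = -541$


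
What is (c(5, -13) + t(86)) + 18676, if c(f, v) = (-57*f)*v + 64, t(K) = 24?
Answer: 22469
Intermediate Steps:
c(f, v) = 64 - 57*f*v (c(f, v) = -57*f*v + 64 = 64 - 57*f*v)
(c(5, -13) + t(86)) + 18676 = ((64 - 57*5*(-13)) + 24) + 18676 = ((64 + 3705) + 24) + 18676 = (3769 + 24) + 18676 = 3793 + 18676 = 22469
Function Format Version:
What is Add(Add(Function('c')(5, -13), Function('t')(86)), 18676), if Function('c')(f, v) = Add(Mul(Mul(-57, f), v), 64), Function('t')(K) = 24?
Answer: 22469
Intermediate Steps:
Function('c')(f, v) = Add(64, Mul(-57, f, v)) (Function('c')(f, v) = Add(Mul(-57, f, v), 64) = Add(64, Mul(-57, f, v)))
Add(Add(Function('c')(5, -13), Function('t')(86)), 18676) = Add(Add(Add(64, Mul(-57, 5, -13)), 24), 18676) = Add(Add(Add(64, 3705), 24), 18676) = Add(Add(3769, 24), 18676) = Add(3793, 18676) = 22469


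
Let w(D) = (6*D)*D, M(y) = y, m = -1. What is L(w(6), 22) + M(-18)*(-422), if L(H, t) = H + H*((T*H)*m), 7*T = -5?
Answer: 287964/7 ≈ 41138.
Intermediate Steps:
T = -5/7 (T = (⅐)*(-5) = -5/7 ≈ -0.71429)
w(D) = 6*D²
L(H, t) = H + 5*H²/7 (L(H, t) = H + H*(-5*H/7*(-1)) = H + H*(5*H/7) = H + 5*H²/7)
L(w(6), 22) + M(-18)*(-422) = (6*6²)*(7 + 5*(6*6²))/7 - 18*(-422) = (6*36)*(7 + 5*(6*36))/7 + 7596 = (⅐)*216*(7 + 5*216) + 7596 = (⅐)*216*(7 + 1080) + 7596 = (⅐)*216*1087 + 7596 = 234792/7 + 7596 = 287964/7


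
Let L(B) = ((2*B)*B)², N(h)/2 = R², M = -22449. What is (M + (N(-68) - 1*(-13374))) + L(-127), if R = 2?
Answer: 1040569497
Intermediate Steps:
N(h) = 8 (N(h) = 2*2² = 2*4 = 8)
L(B) = 4*B⁴ (L(B) = (2*B²)² = 4*B⁴)
(M + (N(-68) - 1*(-13374))) + L(-127) = (-22449 + (8 - 1*(-13374))) + 4*(-127)⁴ = (-22449 + (8 + 13374)) + 4*260144641 = (-22449 + 13382) + 1040578564 = -9067 + 1040578564 = 1040569497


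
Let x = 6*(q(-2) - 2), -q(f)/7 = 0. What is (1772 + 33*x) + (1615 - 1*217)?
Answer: 2774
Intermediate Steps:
q(f) = 0 (q(f) = -7*0 = 0)
x = -12 (x = 6*(0 - 2) = 6*(-2) = -12)
(1772 + 33*x) + (1615 - 1*217) = (1772 + 33*(-12)) + (1615 - 1*217) = (1772 - 396) + (1615 - 217) = 1376 + 1398 = 2774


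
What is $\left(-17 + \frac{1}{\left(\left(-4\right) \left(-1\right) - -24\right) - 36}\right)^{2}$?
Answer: $\frac{18769}{64} \approx 293.27$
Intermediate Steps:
$\left(-17 + \frac{1}{\left(\left(-4\right) \left(-1\right) - -24\right) - 36}\right)^{2} = \left(-17 + \frac{1}{\left(4 + 24\right) - 36}\right)^{2} = \left(-17 + \frac{1}{28 - 36}\right)^{2} = \left(-17 + \frac{1}{-8}\right)^{2} = \left(-17 - \frac{1}{8}\right)^{2} = \left(- \frac{137}{8}\right)^{2} = \frac{18769}{64}$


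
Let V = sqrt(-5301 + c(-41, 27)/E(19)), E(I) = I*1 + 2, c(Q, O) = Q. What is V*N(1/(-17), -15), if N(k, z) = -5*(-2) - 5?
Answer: 5*I*sqrt(2338602)/21 ≈ 364.11*I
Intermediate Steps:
E(I) = 2 + I (E(I) = I + 2 = 2 + I)
N(k, z) = 5 (N(k, z) = 10 - 5 = 5)
V = I*sqrt(2338602)/21 (V = sqrt(-5301 - 41/(2 + 19)) = sqrt(-5301 - 41/21) = sqrt(-111362/21) = I*sqrt(2338602)/21 ≈ 72.821*I)
V*N(1/(-17), -15) = (I*sqrt(2338602)/21)*5 = 5*I*sqrt(2338602)/21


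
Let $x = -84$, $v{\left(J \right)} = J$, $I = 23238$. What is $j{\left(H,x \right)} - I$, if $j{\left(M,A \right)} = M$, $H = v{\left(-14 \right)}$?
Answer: $-23252$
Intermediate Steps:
$H = -14$
$j{\left(H,x \right)} - I = -14 - 23238 = -23252$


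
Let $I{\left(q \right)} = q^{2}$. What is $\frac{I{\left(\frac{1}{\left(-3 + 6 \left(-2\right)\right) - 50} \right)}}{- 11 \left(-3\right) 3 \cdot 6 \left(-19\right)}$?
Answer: $- \frac{1}{47683350} \approx -2.0972 \cdot 10^{-8}$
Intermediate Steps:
$\frac{I{\left(\frac{1}{\left(-3 + 6 \left(-2\right)\right) - 50} \right)}}{- 11 \left(-3\right) 3 \cdot 6 \left(-19\right)} = \frac{\left(\frac{1}{\left(-3 + 6 \left(-2\right)\right) - 50}\right)^{2}}{- 11 \left(-3\right) 3 \cdot 6 \left(-19\right)} = \frac{\left(\frac{1}{\left(-3 - 12\right) - 50}\right)^{2}}{- 11 \left(\left(-9\right) 6\right) \left(-19\right)} = \frac{\left(\frac{1}{-15 - 50}\right)^{2}}{\left(-11\right) \left(-54\right) \left(-19\right)} = \frac{\left(\frac{1}{-65}\right)^{2}}{594 \left(-19\right)} = \frac{\left(- \frac{1}{65}\right)^{2}}{-11286} = \frac{1}{4225} \left(- \frac{1}{11286}\right) = - \frac{1}{47683350}$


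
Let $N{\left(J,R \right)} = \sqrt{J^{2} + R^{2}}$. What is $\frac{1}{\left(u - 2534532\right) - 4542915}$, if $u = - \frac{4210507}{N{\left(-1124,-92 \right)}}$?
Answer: $- \frac{9001380192480}{63706773510757801511} + \frac{16842028 \sqrt{79490}}{63706773510757801511} \approx -1.4122 \cdot 10^{-7}$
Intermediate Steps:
$u = - \frac{4210507 \sqrt{79490}}{317960}$ ($u = - \frac{4210507}{\sqrt{\left(-1124\right)^{2} + \left(-92\right)^{2}}} = - \frac{4210507}{\sqrt{1263376 + 8464}} = - \frac{4210507}{\sqrt{1271840}} = - \frac{4210507}{4 \sqrt{79490}} = - 4210507 \frac{\sqrt{79490}}{317960} = - \frac{4210507 \sqrt{79490}}{317960} \approx -3733.5$)
$\frac{1}{\left(u - 2534532\right) - 4542915} = \frac{1}{\left(- \frac{4210507 \sqrt{79490}}{317960} - 2534532\right) - 4542915} = \frac{1}{\left(-2534532 - \frac{4210507 \sqrt{79490}}{317960}\right) - 4542915} = \frac{1}{-7077447 - \frac{4210507 \sqrt{79490}}{317960}}$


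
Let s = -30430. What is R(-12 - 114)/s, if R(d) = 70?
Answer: -7/3043 ≈ -0.0023004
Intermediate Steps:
R(-12 - 114)/s = 70/(-30430) = 70*(-1/30430) = -7/3043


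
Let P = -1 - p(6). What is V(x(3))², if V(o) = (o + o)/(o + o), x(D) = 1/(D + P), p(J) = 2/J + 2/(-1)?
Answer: 1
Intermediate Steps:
p(J) = -2 + 2/J (p(J) = 2/J + 2*(-1) = 2/J - 2 = -2 + 2/J)
P = ⅔ (P = -1 - (-2 + 2/6) = -1 - (-2 + 2*(⅙)) = -1 - (-2 + ⅓) = -1 - 1*(-5/3) = -1 + 5/3 = ⅔ ≈ 0.66667)
x(D) = 1/(⅔ + D) (x(D) = 1/(D + ⅔) = 1/(⅔ + D))
V(o) = 1 (V(o) = (2*o)/((2*o)) = (2*o)*(1/(2*o)) = 1)
V(x(3))² = 1² = 1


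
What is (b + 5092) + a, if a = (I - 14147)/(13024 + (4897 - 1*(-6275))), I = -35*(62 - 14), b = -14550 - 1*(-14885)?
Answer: 131295865/24196 ≈ 5426.3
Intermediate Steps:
b = 335 (b = -14550 + 14885 = 335)
I = -1680 (I = -35*48 = -1680)
a = -15827/24196 (a = (-1680 - 14147)/(13024 + (4897 - 1*(-6275))) = -15827/(13024 + (4897 + 6275)) = -15827/(13024 + 11172) = -15827/24196 ≈ -0.65412)
(b + 5092) + a = (335 + 5092) - 15827/24196 = 5427 - 15827/24196 = 131295865/24196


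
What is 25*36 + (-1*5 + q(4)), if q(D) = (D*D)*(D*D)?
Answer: 1151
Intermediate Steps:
q(D) = D**4 (q(D) = D**2*D**2 = D**4)
25*36 + (-1*5 + q(4)) = 25*36 + (-1*5 + 4**4) = 900 + (-5 + 256) = 900 + 251 = 1151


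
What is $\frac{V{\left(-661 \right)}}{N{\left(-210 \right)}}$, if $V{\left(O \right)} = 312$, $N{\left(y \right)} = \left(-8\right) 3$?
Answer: $-13$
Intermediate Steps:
$N{\left(y \right)} = -24$
$\frac{V{\left(-661 \right)}}{N{\left(-210 \right)}} = \frac{312}{-24} = 312 \left(- \frac{1}{24}\right) = -13$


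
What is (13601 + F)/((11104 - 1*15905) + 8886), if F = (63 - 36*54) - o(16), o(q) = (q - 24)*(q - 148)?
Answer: 248/95 ≈ 2.6105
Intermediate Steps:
o(q) = (-148 + q)*(-24 + q) (o(q) = (-24 + q)*(-148 + q) = (-148 + q)*(-24 + q))
F = -2937 (F = (63 - 36*54) - (3552 + 16**2 - 172*16) = (63 - 1944) - (3552 + 256 - 2752) = -1881 - 1*1056 = -1881 - 1056 = -2937)
(13601 + F)/((11104 - 1*15905) + 8886) = (13601 - 2937)/((11104 - 1*15905) + 8886) = 10664/((11104 - 15905) + 8886) = 10664/(-4801 + 8886) = 10664/4085 = 10664*(1/4085) = 248/95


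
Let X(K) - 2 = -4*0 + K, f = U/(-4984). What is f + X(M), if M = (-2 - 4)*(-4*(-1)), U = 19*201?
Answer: -113467/4984 ≈ -22.766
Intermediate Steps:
U = 3819
f = -3819/4984 (f = 3819/(-4984) = 3819*(-1/4984) = -3819/4984 ≈ -0.76625)
M = -24 (M = -6*4 = -24)
X(K) = 2 + K (X(K) = 2 + (-4*0 + K) = 2 + (0 + K) = 2 + K)
f + X(M) = -3819/4984 + (2 - 24) = -3819/4984 - 22 = -113467/4984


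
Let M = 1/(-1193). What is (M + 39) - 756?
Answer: -855382/1193 ≈ -717.00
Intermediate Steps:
M = -1/1193 ≈ -0.00083822
(M + 39) - 756 = (-1/1193 + 39) - 756 = 46526/1193 - 756 = -855382/1193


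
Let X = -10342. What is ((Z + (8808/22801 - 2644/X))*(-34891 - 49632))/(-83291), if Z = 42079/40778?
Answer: 680218359513978267/400453810189020458 ≈ 1.6986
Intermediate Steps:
Z = 42079/40778 (Z = 42079*(1/40778) = 42079/40778 ≈ 1.0319)
((Z + (8808/22801 - 2644/X))*(-34891 - 49632))/(-83291) = ((42079/40778 + (8808/22801 - 2644/(-10342)))*(-34891 - 49632))/(-83291) = ((42079/40778 + (8808*(1/22801) - 2644*(-1/10342)))*(-84523))*(-1/83291) = ((42079/40778 + (8808/22801 + 1322/5171))*(-84523))*(-1/83291) = ((42079/40778 + 75689090/117903971)*(-84523))*(-1/83291) = ((8047730907729/4807888129438)*(-84523))*(-1/83291) = -680218359513978267/4807888129438*(-1/83291) = 680218359513978267/400453810189020458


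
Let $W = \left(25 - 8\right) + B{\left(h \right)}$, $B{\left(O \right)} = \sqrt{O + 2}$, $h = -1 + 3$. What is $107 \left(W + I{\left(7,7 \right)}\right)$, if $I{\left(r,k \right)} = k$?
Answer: $2782$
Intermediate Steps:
$h = 2$
$B{\left(O \right)} = \sqrt{2 + O}$
$W = 19$ ($W = \left(25 - 8\right) + \sqrt{2 + 2} = 17 + \sqrt{4} = 17 + 2 = 19$)
$107 \left(W + I{\left(7,7 \right)}\right) = 107 \left(19 + 7\right) = 107 \cdot 26 = 2782$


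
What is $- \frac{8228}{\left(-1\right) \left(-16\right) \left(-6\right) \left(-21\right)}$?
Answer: $- \frac{2057}{504} \approx -4.0814$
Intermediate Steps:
$- \frac{8228}{\left(-1\right) \left(-16\right) \left(-6\right) \left(-21\right)} = - \frac{8228}{16 \left(-6\right) \left(-21\right)} = - \frac{8228}{\left(-96\right) \left(-21\right)} = - \frac{8228}{2016} = \left(-8228\right) \frac{1}{2016} = - \frac{2057}{504}$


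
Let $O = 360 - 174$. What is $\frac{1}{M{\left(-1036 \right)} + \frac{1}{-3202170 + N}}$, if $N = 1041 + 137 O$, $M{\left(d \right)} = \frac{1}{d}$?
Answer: $- \frac{3289970292}{3176683} \approx -1035.7$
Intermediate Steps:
$O = 186$ ($O = 360 - 174 = 186$)
$N = 26523$ ($N = 1041 + 137 \cdot 186 = 1041 + 25482 = 26523$)
$\frac{1}{M{\left(-1036 \right)} + \frac{1}{-3202170 + N}} = \frac{1}{\frac{1}{-1036} + \frac{1}{-3202170 + 26523}} = \frac{1}{- \frac{1}{1036} + \frac{1}{-3175647}} = \frac{1}{- \frac{1}{1036} - \frac{1}{3175647}} = \frac{1}{- \frac{3176683}{3289970292}} = - \frac{3289970292}{3176683}$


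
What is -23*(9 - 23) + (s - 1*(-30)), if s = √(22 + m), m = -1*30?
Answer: 352 + 2*I*√2 ≈ 352.0 + 2.8284*I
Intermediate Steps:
m = -30
s = 2*I*√2 (s = √(22 - 30) = √(-8) = 2*I*√2 ≈ 2.8284*I)
-23*(9 - 23) + (s - 1*(-30)) = -23*(9 - 23) + (2*I*√2 - 1*(-30)) = -23*(-14) + (2*I*√2 + 30) = 322 + (30 + 2*I*√2) = 352 + 2*I*√2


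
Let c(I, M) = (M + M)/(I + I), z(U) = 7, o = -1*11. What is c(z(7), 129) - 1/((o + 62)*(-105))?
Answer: 14098/765 ≈ 18.429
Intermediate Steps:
o = -11
c(I, M) = M/I (c(I, M) = (2*M)/((2*I)) = (2*M)*(1/(2*I)) = M/I)
c(z(7), 129) - 1/((o + 62)*(-105)) = 129/7 - 1/((-11 + 62)*(-105)) = 129*(⅐) - 1/(51*(-105)) = 129/7 - 1/(-5355) = 129/7 - 1*(-1/5355) = 129/7 + 1/5355 = 14098/765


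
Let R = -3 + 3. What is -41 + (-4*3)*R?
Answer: -41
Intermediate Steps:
R = 0
-41 + (-4*3)*R = -41 - 4*3*0 = -41 - 12*0 = -41 + 0 = -41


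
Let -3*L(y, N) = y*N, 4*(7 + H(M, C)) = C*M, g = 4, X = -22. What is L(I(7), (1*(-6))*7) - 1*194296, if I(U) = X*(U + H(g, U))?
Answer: -196452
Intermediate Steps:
H(M, C) = -7 + C*M/4 (H(M, C) = -7 + (C*M)/4 = -7 + C*M/4)
I(U) = 154 - 44*U (I(U) = -22*(U + (-7 + (¼)*U*4)) = -22*(U + (-7 + U)) = -22*(-7 + 2*U) = 154 - 44*U)
L(y, N) = -N*y/3 (L(y, N) = -y*N/3 = -N*y/3)
L(I(7), (1*(-6))*7) - 1*194296 = -(1*(-6))*7*(154 - 44*7)/3 - 1*194296 = -(-6*7)*(154 - 308)/3 - 194296 = -⅓*(-42)*(-154) - 194296 = -2156 - 194296 = -196452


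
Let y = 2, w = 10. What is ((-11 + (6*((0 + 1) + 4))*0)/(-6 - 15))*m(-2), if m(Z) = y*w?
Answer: 220/21 ≈ 10.476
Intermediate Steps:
m(Z) = 20 (m(Z) = 2*10 = 20)
((-11 + (6*((0 + 1) + 4))*0)/(-6 - 15))*m(-2) = ((-11 + (6*((0 + 1) + 4))*0)/(-6 - 15))*20 = ((-11 + (6*(1 + 4))*0)/(-21))*20 = ((-11 + (6*5)*0)*(-1/21))*20 = ((-11 + 30*0)*(-1/21))*20 = ((-11 + 0)*(-1/21))*20 = -11*(-1/21)*20 = (11/21)*20 = 220/21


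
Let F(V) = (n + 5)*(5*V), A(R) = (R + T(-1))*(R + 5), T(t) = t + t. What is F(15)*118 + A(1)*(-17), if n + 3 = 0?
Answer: 17802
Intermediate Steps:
n = -3 (n = -3 + 0 = -3)
T(t) = 2*t
A(R) = (-2 + R)*(5 + R) (A(R) = (R + 2*(-1))*(R + 5) = (R - 2)*(5 + R) = (-2 + R)*(5 + R))
F(V) = 10*V (F(V) = (-3 + 5)*(5*V) = 2*(5*V) = 10*V)
F(15)*118 + A(1)*(-17) = (10*15)*118 + (-10 + 1² + 3*1)*(-17) = 150*118 + (-10 + 1 + 3)*(-17) = 17700 - 6*(-17) = 17700 + 102 = 17802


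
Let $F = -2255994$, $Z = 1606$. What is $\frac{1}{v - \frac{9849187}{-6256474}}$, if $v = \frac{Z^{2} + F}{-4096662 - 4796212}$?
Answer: $\frac{27819017483138}{42782611912365} \approx 0.65024$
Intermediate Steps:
$v = - \frac{161621}{4446437}$ ($v = \frac{1606^{2} - 2255994}{-4096662 - 4796212} = \frac{2579236 - 2255994}{-8892874} = 323242 \left(- \frac{1}{8892874}\right) = - \frac{161621}{4446437} \approx -0.036348$)
$\frac{1}{v - \frac{9849187}{-6256474}} = \frac{1}{- \frac{161621}{4446437} - \frac{9849187}{-6256474}} = \frac{1}{- \frac{161621}{4446437} - - \frac{9849187}{6256474}} = \frac{1}{- \frac{161621}{4446437} + \frac{9849187}{6256474}} = \frac{1}{\frac{42782611912365}{27819017483138}} = \frac{27819017483138}{42782611912365}$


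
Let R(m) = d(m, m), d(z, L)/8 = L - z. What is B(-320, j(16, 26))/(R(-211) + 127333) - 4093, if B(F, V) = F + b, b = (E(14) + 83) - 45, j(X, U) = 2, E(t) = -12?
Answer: -521174263/127333 ≈ -4093.0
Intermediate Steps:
d(z, L) = -8*z + 8*L (d(z, L) = 8*(L - z) = -8*z + 8*L)
R(m) = 0 (R(m) = -8*m + 8*m = 0)
b = 26 (b = (-12 + 83) - 45 = 71 - 45 = 26)
B(F, V) = 26 + F (B(F, V) = F + 26 = 26 + F)
B(-320, j(16, 26))/(R(-211) + 127333) - 4093 = (26 - 320)/(0 + 127333) - 4093 = -294/127333 - 4093 = -521174263/127333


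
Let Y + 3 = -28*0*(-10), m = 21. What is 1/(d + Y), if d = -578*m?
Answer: -1/12141 ≈ -8.2366e-5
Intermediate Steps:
d = -12138 (d = -578*21 = -12138)
Y = -3 (Y = -3 - 28*0*(-10) = -3 + 0*(-10) = -3 + 0 = -3)
1/(d + Y) = 1/(-12138 - 3) = 1/(-12141) = -1/12141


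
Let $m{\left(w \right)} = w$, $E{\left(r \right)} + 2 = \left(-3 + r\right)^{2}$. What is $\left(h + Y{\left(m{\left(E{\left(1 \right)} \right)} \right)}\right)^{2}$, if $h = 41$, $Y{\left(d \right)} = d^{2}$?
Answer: $2025$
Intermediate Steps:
$E{\left(r \right)} = -2 + \left(-3 + r\right)^{2}$
$\left(h + Y{\left(m{\left(E{\left(1 \right)} \right)} \right)}\right)^{2} = \left(41 + \left(-2 + \left(-3 + 1\right)^{2}\right)^{2}\right)^{2} = \left(41 + \left(-2 + \left(-2\right)^{2}\right)^{2}\right)^{2} = \left(41 + \left(-2 + 4\right)^{2}\right)^{2} = \left(41 + 2^{2}\right)^{2} = \left(41 + 4\right)^{2} = 45^{2} = 2025$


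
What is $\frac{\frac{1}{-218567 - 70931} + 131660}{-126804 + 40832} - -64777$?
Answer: $\frac{1612178633314833}{24888722056} \approx 64775.0$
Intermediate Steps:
$\frac{\frac{1}{-218567 - 70931} + 131660}{-126804 + 40832} - -64777 = \frac{\frac{1}{-289498} + 131660}{-85972} + 64777 = \left(- \frac{1}{289498} + 131660\right) \left(- \frac{1}{85972}\right) + 64777 = \frac{38115306679}{289498} \left(- \frac{1}{85972}\right) + 64777 = - \frac{38115306679}{24888722056} + 64777 = \frac{1612178633314833}{24888722056}$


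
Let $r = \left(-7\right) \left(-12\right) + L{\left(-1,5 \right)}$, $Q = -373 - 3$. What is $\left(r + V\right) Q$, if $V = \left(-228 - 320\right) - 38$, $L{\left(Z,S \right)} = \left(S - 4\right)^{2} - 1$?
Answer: $188752$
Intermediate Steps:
$Q = -376$
$L{\left(Z,S \right)} = -1 + \left(-4 + S\right)^{2}$ ($L{\left(Z,S \right)} = \left(-4 + S\right)^{2} - 1 = -1 + \left(-4 + S\right)^{2}$)
$r = 84$ ($r = \left(-7\right) \left(-12\right) - \left(1 - \left(-4 + 5\right)^{2}\right) = 84 - \left(1 - 1^{2}\right) = 84 + \left(-1 + 1\right) = 84 + 0 = 84$)
$V = -586$ ($V = -548 - 38 = -586$)
$\left(r + V\right) Q = \left(84 - 586\right) \left(-376\right) = \left(-502\right) \left(-376\right) = 188752$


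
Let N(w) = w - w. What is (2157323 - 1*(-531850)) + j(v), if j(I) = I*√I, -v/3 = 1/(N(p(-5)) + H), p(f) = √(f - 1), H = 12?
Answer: 2689173 - I/8 ≈ 2.6892e+6 - 0.125*I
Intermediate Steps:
p(f) = √(-1 + f)
N(w) = 0
v = -¼ (v = -3/(0 + 12) = -3/12 = -3*1/12 = -¼ ≈ -0.25000)
j(I) = I^(3/2)
(2157323 - 1*(-531850)) + j(v) = (2157323 - 1*(-531850)) + (-¼)^(3/2) = (2157323 + 531850) - I/8 = 2689173 - I/8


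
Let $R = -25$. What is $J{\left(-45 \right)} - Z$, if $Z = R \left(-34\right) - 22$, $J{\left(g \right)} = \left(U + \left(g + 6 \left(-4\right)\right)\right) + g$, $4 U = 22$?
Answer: $- \frac{1873}{2} \approx -936.5$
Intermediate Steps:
$U = \frac{11}{2}$ ($U = \frac{1}{4} \cdot 22 = \frac{11}{2} \approx 5.5$)
$J{\left(g \right)} = - \frac{37}{2} + 2 g$ ($J{\left(g \right)} = \left(\frac{11}{2} + \left(g + 6 \left(-4\right)\right)\right) + g = \left(\frac{11}{2} + \left(g - 24\right)\right) + g = \left(\frac{11}{2} + \left(-24 + g\right)\right) + g = \left(- \frac{37}{2} + g\right) + g = - \frac{37}{2} + 2 g$)
$Z = 828$ ($Z = \left(-25\right) \left(-34\right) - 22 = 850 - 22 = 828$)
$J{\left(-45 \right)} - Z = \left(- \frac{37}{2} + 2 \left(-45\right)\right) - 828 = \left(- \frac{37}{2} - 90\right) - 828 = - \frac{217}{2} - 828 = - \frac{1873}{2}$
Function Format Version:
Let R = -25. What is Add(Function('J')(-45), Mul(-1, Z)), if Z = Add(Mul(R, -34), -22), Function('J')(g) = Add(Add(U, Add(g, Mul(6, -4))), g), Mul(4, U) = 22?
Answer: Rational(-1873, 2) ≈ -936.50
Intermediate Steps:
U = Rational(11, 2) (U = Mul(Rational(1, 4), 22) = Rational(11, 2) ≈ 5.5000)
Function('J')(g) = Add(Rational(-37, 2), Mul(2, g)) (Function('J')(g) = Add(Add(Rational(11, 2), Add(g, Mul(6, -4))), g) = Add(Add(Rational(11, 2), Add(g, -24)), g) = Add(Add(Rational(11, 2), Add(-24, g)), g) = Add(Add(Rational(-37, 2), g), g) = Add(Rational(-37, 2), Mul(2, g)))
Z = 828 (Z = Add(Mul(-25, -34), -22) = Add(850, -22) = 828)
Add(Function('J')(-45), Mul(-1, Z)) = Add(Add(Rational(-37, 2), Mul(2, -45)), Mul(-1, 828)) = Add(Add(Rational(-37, 2), -90), -828) = Add(Rational(-217, 2), -828) = Rational(-1873, 2)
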